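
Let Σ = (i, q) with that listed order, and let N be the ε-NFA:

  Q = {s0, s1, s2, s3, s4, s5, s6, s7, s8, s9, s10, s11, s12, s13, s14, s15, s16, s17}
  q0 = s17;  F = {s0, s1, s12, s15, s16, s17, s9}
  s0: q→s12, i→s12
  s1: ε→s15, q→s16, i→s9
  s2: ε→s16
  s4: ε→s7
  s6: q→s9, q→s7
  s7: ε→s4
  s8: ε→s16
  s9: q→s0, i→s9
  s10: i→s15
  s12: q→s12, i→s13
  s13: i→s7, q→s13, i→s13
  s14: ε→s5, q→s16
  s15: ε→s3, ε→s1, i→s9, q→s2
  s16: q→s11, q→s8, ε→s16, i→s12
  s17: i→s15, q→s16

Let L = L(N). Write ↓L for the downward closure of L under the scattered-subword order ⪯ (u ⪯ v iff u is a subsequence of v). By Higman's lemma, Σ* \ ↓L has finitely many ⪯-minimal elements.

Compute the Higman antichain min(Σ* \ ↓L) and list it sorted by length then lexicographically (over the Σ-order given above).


Antichain: [qii, iiqqi].

|Q|=18, |F|=7, |δ|=31 (9 ε).
min D↑ (7 st, q0=0, F={6}): 0:i→1,q→2 1:i→3,q→2 2:i→4,q→2 3:i→3,q→5 4:i→6,q→4 5:i→4,q→4 6:i→6,q→6 (ε-aug+det+¬).
'qii': run [14, 9, 4, 3] end={s13,s4,s7} rej; 3/3 single-dels accept.
'iiqqi': |S_i|=[14, 13, 6, 5, 4, 3] end={s13,s4,s7} ∉↓L; 5/5 single-dels accept.
2 words, ⪯-incomp.


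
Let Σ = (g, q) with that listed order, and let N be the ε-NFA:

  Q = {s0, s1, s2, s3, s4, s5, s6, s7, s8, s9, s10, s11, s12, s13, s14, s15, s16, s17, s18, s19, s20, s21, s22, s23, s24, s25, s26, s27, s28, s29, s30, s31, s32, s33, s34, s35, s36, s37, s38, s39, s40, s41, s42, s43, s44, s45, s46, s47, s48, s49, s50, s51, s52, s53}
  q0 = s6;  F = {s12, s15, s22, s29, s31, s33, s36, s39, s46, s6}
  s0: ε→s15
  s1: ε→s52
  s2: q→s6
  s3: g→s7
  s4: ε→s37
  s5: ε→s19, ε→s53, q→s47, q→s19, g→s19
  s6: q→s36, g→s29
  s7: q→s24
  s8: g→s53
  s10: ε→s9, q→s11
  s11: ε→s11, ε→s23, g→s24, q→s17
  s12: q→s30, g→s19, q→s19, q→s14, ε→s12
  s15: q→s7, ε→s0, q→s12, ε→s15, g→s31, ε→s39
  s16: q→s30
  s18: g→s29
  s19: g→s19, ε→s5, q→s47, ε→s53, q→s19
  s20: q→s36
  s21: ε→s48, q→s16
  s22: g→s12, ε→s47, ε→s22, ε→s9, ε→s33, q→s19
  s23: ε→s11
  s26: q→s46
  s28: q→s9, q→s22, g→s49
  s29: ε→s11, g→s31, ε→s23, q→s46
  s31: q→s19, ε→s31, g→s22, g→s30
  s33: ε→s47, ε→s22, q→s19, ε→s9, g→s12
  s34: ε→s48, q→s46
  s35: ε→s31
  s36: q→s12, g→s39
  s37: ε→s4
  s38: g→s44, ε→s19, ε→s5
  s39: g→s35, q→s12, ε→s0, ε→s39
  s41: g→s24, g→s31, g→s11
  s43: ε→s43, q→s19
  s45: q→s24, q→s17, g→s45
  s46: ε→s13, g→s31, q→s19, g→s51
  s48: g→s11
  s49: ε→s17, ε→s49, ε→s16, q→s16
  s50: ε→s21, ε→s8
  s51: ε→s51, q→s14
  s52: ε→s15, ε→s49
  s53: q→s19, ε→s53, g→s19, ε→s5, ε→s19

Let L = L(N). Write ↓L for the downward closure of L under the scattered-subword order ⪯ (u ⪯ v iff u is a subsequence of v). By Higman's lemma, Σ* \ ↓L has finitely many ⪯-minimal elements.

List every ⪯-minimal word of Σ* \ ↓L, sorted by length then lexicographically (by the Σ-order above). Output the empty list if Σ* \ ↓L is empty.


Antichain: [ggq, gqq, qqg, qqq, ggggg].

|Q|=54, |F|=10, |δ|=106 (46 ε).
min D↑ (9 st, q0=0, F={8}): 0:g→1,q→2 1:g→3,q→4 2:g→5,q→6 3:g→7,q→8 4:g→3,q→8 5:g→3,q→6 6:g→8,q→8 7:g→6,q→8 8:g→8,q→8 [Hopcroft].
'ggq': N↓-sim [26, 24, 14, 6] end={s14,s19,s30,s47,s5,s53} rej; 3/3 deletions ∈↓L.
'gqq': |S_i|=[26, 24, 17, 7] end={s14,s19,s24,s30,s47,s5,s53} — reject; 3/3 deletions ∈↓L.
'qqg': |S_i|=[26, 22, 9, 4] end={s19,s47,s5,s53} ∉↓L; 3/3 single-dels accept.
'qqq': |S_i|=[26, 22, 9, 7] end={s14,s19,s24,s30,s47,s5,s53} rej; 3/3 del acc.
'ggggg': N↓-sim [26, 24, 14, 10, 7, 4] end={s19,s47,s5,s53} ∉↓L; 5/5 del acc.
5 words, ⪯-incomp.


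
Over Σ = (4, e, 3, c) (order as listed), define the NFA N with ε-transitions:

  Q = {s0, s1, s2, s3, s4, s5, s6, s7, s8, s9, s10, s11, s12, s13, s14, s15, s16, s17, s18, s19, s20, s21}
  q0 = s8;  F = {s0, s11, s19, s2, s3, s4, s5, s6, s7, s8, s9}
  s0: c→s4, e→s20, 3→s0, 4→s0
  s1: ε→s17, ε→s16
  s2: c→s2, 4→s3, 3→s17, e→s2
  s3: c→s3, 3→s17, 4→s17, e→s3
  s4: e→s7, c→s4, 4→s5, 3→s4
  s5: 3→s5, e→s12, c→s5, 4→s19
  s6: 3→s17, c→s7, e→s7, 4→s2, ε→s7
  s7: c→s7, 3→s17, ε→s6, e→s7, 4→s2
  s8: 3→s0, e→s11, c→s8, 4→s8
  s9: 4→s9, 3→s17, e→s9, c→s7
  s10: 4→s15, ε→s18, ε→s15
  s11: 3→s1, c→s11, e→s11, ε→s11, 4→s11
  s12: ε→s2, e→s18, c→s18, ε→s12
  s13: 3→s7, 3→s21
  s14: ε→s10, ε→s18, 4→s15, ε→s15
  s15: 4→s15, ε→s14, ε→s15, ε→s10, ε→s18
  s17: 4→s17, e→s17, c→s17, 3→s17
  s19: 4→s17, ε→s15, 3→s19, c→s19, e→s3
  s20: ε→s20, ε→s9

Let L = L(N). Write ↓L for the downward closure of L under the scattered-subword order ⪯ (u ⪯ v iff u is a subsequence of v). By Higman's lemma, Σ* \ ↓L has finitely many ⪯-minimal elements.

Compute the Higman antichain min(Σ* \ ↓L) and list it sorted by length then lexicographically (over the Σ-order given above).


A = [e3, 3c444].

|Q|=22, |F|=11, |δ|=74 (19 ε).
min D↑ (11 st, q0=0, F={3}): 0:4→0,e→1,3→2,c→0 1:4→1,e→1,3→3,c→1 2:4→2,e→4,3→2,c→5 3:4→3,e→3,3→3,c→3 4:4→4,e→4,3→3,c→6 5:4→7,e→6,3→5,c→5 6:4→8,e→6,3→3,c→6 7:4→9,e→8,3→7,c→7 8:4→10,e→8,3→3,c→8 9:4→3,e→10,3→9,c→9 10:4→3,e→10,3→3,c→10 [Hopcroft].
'e3': run [20, 12, 3] end={s1,s16,s17} ∉↓L; 2/2 del acc.
'3c444': N↓-sim [20, 18, 13, 10, 7, 5] end={s10,s14,s15,s17,s18} ∉↓L; 5/5 deletions ∈↓L.
2 minimals (antichain).


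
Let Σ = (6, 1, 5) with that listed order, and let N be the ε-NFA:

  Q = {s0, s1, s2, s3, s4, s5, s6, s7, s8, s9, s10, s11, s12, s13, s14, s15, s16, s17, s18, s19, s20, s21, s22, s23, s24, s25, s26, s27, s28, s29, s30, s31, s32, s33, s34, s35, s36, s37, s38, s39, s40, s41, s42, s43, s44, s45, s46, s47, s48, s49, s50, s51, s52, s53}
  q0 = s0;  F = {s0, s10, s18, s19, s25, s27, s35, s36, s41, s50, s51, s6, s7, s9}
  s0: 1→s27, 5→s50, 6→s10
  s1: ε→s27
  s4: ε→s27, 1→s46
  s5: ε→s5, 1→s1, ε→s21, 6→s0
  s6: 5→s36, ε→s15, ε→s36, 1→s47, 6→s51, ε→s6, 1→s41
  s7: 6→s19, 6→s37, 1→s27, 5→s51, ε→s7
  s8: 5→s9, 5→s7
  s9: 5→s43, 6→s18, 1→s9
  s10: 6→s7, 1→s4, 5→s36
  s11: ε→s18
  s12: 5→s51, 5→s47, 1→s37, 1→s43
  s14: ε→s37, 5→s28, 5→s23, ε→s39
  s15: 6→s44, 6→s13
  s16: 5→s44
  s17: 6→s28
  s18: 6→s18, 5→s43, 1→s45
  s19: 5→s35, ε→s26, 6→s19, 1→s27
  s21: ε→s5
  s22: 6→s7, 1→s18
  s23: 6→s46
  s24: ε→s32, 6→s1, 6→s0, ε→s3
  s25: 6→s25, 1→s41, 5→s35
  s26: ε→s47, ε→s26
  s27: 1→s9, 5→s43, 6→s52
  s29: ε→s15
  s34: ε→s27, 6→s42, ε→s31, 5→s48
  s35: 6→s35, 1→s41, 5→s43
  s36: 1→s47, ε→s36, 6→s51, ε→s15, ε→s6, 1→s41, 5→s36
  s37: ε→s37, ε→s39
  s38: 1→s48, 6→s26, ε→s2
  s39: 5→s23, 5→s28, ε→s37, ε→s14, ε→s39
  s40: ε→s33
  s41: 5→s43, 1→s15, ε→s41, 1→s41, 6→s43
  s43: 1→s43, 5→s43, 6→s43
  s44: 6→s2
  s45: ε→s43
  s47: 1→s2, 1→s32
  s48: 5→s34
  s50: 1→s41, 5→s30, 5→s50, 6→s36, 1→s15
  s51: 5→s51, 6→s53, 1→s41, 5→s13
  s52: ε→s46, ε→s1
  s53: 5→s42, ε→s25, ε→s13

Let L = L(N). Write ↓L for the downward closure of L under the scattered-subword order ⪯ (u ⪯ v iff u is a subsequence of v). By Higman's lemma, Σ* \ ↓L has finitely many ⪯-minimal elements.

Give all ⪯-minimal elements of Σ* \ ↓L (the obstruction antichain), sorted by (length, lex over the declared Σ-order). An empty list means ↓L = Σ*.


|Q|=54, |F|=14, |δ|=119 (36 ε).
min D↑ (14 st, q0=0, F={7}): 0:6→1,1→2,5→3 1:6→4,1→2,5→5 2:6→2,1→6,5→7 3:6→5,1→8,5→3 4:6→9,1→2,5→10 5:6→10,1→8,5→5 6:6→11,1→6,5→7 7:6→7,1→7,5→7 8:6→7,1→8,5→7 9:6→9,1→2,5→12 10:6→13,1→8,5→10 11:6→11,1→7,5→7 12:6→12,1→8,5→7 13:6→13,1→8,5→12 [Hopcroft].
'15': N↓-sim [35, 16, 1] end={s43} — reject; 2/2 deletions ∈↓L.
'516': |S_i|=[35, 20, 8, 4] end={s13,s2,s43,s44} ∉↓L; 3/3 del acc.
'1161': N↓-sim [35, 16, 11, 6, 2] end={s43,s45} ∉↓L; 4/4 deletions ∈↓L.
'66655': N↓-sim [35, 32, 28, 26, 11, 1] end={s43} — reject; 5/5 deletions ∈↓L.
4 words, ⪯-incomp.

min(Σ*\↓L) = [15, 516, 1161, 66655].


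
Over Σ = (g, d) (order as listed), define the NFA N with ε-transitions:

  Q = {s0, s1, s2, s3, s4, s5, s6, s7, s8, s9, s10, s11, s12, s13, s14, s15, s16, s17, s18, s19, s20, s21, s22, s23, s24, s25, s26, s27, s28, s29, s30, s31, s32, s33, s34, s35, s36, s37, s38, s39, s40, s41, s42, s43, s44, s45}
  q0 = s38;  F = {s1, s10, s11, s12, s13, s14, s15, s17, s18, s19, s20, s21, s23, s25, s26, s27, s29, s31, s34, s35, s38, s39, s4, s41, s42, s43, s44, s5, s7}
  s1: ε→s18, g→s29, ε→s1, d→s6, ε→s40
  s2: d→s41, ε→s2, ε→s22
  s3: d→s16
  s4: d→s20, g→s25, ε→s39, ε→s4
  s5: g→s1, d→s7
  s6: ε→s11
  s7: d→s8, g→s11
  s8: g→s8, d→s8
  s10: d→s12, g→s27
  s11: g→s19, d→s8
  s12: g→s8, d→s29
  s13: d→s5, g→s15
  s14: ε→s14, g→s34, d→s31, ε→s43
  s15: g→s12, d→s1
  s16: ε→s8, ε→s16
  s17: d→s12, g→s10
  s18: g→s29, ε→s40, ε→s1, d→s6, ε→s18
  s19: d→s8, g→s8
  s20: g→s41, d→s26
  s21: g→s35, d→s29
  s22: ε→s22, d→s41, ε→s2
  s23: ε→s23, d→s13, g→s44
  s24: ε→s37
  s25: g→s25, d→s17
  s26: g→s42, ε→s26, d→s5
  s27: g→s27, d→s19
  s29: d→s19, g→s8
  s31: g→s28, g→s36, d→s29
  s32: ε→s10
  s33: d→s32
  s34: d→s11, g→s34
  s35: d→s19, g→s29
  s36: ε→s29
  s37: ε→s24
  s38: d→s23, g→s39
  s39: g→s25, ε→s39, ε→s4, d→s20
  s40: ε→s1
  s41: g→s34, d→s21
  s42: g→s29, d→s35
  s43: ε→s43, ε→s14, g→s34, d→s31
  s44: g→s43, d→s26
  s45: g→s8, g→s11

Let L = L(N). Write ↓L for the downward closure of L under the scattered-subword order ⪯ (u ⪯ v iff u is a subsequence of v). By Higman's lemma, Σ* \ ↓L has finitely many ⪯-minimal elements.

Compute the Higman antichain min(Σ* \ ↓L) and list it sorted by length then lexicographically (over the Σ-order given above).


min(Σ*\↓L) = [ggddg, ddggg, ddddd, gdggdd, dgggdd, dggdgg].

|Q|=46, |F|=29, |δ|=95 (28 ε).
min D↑ (27 st, q0=0, F={22}): 0:g→1,d→2 1:g→3,d→4 2:g→5,d→6 3:g→3,d→7 4:g→8,d→9 5:g→10,d→9 6:g→11,d→12 7:g→13,d→14 8:g→15,d→16 9:g→17,d→12 10:g→15,d→18 11:g→14,d→19 12:g→19,d→20 13:g→21,d→14 14:g→22,d→23 15:g→15,d→24 16:g→25,d→23 17:g→23,d→25 18:g→23,d→23 19:g→23,d→24 20:g→24,d→22 21:g→21,d→26 22:g→22,d→22 23:g→22,d→26 24:g→26,d→22 25:g→23,d→26 26:g→22,d→22 (ε-aug+det+¬).
'ggddg': N↓-sim [34, 31, 23, 14, 4, 1] end={s8} — reject; 5/5 single-dels accept.
'ddggg': run [34, 30, 20, 14, 4, 1] end={s8} rej; 5/5 single-dels accept.
'ddddd': N↓-sim [34, 30, 20, 11, 5, 1] end={s8} rej; 5/5 del acc.
'gdggdd': run [34, 31, 24, 18, 7, 3, 1] end={s8} ∉↓L; 6/6 del acc.
'dgggdd': run [34, 30, 26, 18, 8, 3, 1] end={s8} rej; 6/6 del acc.
'dggdgg': run [34, 30, 26, 18, 9, 5, 1] end={s8} ∉↓L; 6/6 deletions ∈↓L.
6 obstructions.


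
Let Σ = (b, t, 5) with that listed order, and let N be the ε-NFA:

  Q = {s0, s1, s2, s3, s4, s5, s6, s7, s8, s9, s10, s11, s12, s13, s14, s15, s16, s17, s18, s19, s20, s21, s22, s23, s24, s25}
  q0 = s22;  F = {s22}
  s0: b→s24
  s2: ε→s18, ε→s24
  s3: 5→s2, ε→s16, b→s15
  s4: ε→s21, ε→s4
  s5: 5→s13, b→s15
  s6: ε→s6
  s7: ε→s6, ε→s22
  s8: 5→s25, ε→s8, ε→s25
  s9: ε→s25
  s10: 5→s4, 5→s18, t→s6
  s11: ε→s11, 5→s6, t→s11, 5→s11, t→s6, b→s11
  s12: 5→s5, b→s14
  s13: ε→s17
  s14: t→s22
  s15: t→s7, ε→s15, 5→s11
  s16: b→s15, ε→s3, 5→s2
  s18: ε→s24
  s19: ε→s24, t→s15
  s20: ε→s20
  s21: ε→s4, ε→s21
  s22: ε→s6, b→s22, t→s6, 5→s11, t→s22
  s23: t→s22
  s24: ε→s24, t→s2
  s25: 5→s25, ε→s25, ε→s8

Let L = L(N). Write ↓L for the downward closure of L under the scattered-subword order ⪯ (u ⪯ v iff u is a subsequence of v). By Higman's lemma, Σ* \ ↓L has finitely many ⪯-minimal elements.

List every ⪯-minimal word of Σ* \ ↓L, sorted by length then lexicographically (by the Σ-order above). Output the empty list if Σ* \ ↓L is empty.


|Q|=26, |F|=1, |δ|=53 (24 ε).
min D↑ (2 st, q0=0, F={1}): 0:b→0,t→0,5→1 1:b→1,t→1,5→1.
'5': N↓-sim [3, 2] end={s11,s6} — reject; 1/1 del acc.
1 words, ⪯-incomp.

A = [5].


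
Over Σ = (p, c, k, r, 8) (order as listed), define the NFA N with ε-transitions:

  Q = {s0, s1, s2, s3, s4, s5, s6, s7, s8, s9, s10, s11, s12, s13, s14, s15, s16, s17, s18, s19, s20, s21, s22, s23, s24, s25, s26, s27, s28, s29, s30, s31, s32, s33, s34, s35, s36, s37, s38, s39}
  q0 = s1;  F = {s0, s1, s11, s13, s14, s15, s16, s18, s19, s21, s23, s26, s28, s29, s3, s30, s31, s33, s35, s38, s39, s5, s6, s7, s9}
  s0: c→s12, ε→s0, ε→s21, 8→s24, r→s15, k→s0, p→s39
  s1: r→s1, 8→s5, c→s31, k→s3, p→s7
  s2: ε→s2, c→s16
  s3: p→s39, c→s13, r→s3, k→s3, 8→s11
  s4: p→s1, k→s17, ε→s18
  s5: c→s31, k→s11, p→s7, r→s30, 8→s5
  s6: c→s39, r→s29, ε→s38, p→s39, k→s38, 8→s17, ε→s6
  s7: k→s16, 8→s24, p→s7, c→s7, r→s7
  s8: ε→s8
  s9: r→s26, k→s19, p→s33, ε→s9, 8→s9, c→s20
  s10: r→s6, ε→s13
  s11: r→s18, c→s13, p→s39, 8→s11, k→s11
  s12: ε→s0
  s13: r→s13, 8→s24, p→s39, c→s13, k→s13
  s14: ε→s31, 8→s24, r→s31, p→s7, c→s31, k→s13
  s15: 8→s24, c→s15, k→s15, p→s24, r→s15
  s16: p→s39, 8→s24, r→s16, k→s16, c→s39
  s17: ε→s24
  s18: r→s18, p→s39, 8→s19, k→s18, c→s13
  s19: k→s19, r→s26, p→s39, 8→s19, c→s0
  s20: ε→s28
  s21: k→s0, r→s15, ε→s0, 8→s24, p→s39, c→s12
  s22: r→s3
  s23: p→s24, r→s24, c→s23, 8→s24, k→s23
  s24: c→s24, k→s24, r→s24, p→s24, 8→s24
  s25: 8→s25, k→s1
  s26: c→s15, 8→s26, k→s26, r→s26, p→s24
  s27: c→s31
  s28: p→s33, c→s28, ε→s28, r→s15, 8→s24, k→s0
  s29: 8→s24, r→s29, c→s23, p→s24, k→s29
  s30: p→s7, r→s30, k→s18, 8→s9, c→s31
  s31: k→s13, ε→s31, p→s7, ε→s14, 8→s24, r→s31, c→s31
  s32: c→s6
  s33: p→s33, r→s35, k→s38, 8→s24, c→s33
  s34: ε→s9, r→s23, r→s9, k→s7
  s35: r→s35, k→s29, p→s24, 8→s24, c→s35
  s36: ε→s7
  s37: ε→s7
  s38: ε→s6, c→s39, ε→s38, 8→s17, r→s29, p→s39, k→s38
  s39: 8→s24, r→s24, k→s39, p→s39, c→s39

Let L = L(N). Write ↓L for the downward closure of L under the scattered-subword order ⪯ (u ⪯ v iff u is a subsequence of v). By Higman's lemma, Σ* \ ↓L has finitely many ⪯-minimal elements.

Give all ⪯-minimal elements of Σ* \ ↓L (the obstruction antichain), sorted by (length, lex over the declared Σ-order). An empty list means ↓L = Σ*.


min(Σ*\↓L) = [p8, c8, kpr, pkcr, 8r8rp].

|Q|=40, |F|=25, |δ|=164 (22 ε).
min D↑ (23 st, q0=0, F={6}): 0:p→1,c→2,k→3,r→0,8→4 1:p→1,c→1,k→5,r→1,8→6 2:p→1,c→2,k→7,r→2,8→6 3:p→8,c→7,k→3,r→3,8→9 4:p→1,c→2,k→9,r→10,8→4 5:p→8,c→8,k→5,r→5,8→6 6:p→6,c→6,k→6,r→6,8→6 7:p→8,c→7,k→7,r→7,8→6 8:p→8,c→8,k→8,r→6,8→6 9:p→8,c→7,k→9,r→11,8→9 10:p→1,c→2,k→11,r→10,8→12 11:p→8,c→7,k→11,r→11,8→13 12:p→14,c→15,k→13,r→16,8→12 13:p→8,c→17,k→13,r→16,8→13 14:p→14,c→14,k→18,r→19,8→6 15:p→14,c→15,k→17,r→20,8→6 16:p→6,c→20,k→16,r→16,8→16 17:p→8,c→17,k→17,r→20,8→6 18:p→8,c→8,k→18,r→21,8→6 19:p→6,c→19,k→21,r→19,8→6 20:p→6,c→20,k→20,r→20,8→6 21:p→6,c→22,k→21,r→21,8→6 22:p→6,c→22,k→22,r→6,8→6.
'p8': run [29, 11, 2] end={s17,s24} — reject; 2/2 single-dels accept.
'c8': run [29, 20, 2] end={s17,s24} ∉↓L; 2/2 deletions ∈↓L.
'kpr': |S_i|=[29, 18, 2, 1] end={s24} — reject; 3/3 del acc.
'pkcr': |S_i|=[29, 11, 8, 3, 1] end={s24} rej; 4/4 single-dels accept.
'8r8rp': run [29, 27, 25, 18, 6, 1] end={s24} — reject; 5/5 del acc.
5 words, ⪯-incomp.


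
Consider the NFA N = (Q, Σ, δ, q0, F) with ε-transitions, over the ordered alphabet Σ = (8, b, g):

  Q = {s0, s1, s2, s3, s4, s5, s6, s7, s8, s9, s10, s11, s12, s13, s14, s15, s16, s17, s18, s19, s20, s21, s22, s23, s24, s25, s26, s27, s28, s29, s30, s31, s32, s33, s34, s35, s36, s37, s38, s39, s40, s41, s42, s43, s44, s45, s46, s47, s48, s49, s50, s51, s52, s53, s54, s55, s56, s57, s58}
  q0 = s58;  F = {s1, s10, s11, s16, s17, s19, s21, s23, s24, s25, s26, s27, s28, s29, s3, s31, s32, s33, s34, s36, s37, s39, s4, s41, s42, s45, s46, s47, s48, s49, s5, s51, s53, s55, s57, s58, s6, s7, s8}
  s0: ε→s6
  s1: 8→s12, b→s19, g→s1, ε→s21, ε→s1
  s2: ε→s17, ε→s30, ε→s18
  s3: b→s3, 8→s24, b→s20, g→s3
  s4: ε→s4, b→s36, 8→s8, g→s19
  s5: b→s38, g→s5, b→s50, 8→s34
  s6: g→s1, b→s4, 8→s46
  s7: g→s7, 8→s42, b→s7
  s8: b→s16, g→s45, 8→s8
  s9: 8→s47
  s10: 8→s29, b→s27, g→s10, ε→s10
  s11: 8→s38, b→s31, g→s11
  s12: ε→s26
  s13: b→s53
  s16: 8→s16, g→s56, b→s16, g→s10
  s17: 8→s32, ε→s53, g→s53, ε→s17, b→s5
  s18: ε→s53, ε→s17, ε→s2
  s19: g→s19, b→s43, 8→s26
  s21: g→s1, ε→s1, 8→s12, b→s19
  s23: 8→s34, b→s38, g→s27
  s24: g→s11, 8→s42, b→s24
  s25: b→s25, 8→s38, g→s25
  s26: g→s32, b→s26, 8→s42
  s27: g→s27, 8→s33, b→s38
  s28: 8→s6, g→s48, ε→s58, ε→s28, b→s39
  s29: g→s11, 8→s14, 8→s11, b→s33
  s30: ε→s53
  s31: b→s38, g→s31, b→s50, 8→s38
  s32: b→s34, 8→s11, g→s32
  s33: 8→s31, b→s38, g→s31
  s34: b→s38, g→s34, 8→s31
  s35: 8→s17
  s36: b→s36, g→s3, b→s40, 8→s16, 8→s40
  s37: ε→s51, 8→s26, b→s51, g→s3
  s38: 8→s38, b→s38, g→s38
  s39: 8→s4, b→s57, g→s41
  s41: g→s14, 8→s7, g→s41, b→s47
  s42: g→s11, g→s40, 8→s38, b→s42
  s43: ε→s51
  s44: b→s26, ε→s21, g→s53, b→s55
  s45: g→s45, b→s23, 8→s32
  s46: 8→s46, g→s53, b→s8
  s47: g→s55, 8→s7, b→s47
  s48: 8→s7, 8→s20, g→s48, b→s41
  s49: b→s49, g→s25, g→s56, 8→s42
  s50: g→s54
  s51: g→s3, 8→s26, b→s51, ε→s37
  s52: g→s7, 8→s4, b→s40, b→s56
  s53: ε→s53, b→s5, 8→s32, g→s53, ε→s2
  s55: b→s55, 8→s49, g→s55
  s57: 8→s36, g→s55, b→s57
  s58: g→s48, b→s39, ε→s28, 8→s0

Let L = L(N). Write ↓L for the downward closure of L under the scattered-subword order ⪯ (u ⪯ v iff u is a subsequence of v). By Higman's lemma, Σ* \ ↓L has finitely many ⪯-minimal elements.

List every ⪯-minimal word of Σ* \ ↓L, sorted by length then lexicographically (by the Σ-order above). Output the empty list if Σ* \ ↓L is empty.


Antichain: [g888, 88gbb, bbg8g8].

|Q|=59, |F|=39, |δ|=167 (25 ε).
min D↑ (36 st, q0=0, F={25}): 0:8→1,b→2,g→3 1:8→4,b→5,g→6 2:8→5,b→7,g→8 3:8→9,b→8,g→3 4:8→4,b→10,g→11 5:8→10,b→12,g→13 6:8→14,b→13,g→6 7:8→12,b→7,g→15 8:8→9,b→16,g→8 9:8→17,b→9,g→9 10:8→10,b→18,g→19 11:8→20,b→21,g→11 12:8→18,b→12,g→22 13:8→14,b→23,g→13 14:8→17,b→14,g→20 15:8→24,b→15,g→15 16:8→9,b→16,g→15 17:8→25,b→17,g→26 18:8→18,b→18,g→27 19:8→20,b→28,g→19 20:8→26,b→29,g→20 21:8→29,b→25,g→21 22:8→30,b→22,g→22 23:8→14,b→23,g→22 24:8→17,b→24,g→31 25:8→25,b→25,g→25 26:8→25,b→32,g→26 27:8→33,b→34,g→27 28:8→29,b→25,g→34 29:8→32,b→25,g→29 30:8→17,b→30,g→26 31:8→25,b→31,g→31 32:8→25,b→25,g→32 33:8→26,b→35,g→26 34:8→35,b→25,g→34 35:8→32,b→25,g→32 [Hopcroft].
'g888': run [52, 41, 20, 8, 1] end={s38} ∉↓L; 4/4 single-dels accept.
'88gbb': run [52, 44, 29, 22, 9, 3] end={s38,s50,s54} ∉↓L; 5/5 single-dels accept.
'bbg8g8': run [52, 38, 31, 22, 14, 8, 1] end={s38} ∉↓L; 6/6 del acc.
3 words, ⪯-incomp.


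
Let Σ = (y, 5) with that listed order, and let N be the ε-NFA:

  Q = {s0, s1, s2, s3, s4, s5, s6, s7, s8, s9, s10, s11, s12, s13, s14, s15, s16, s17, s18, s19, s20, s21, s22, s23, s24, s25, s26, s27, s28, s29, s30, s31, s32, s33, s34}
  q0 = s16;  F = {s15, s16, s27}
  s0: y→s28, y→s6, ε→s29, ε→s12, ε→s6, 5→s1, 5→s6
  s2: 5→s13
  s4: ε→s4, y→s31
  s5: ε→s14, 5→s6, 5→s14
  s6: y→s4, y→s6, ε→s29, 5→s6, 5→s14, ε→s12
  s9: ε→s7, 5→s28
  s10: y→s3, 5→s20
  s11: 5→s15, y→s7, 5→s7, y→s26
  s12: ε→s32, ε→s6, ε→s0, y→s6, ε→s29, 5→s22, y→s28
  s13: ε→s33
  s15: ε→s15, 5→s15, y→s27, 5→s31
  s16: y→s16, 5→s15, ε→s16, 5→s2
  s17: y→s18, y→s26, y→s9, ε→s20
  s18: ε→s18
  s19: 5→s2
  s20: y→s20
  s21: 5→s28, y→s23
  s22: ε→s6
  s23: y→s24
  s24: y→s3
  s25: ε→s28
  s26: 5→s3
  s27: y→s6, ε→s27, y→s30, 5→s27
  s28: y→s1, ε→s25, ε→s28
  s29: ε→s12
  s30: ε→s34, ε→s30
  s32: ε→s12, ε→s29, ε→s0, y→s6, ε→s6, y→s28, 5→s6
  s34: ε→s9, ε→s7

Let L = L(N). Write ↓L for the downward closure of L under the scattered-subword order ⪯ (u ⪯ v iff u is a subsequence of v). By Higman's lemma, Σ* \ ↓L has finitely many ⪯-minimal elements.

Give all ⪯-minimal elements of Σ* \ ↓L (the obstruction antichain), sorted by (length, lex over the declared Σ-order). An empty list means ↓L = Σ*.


A = [5yy].

|Q|=35, |F|=3, |δ|=76 (31 ε).
min D↑ (4 st, q0=0, F={3}): 0:y→0,5→1 1:y→2,5→1 2:y→3,5→2 3:y→3,5→3 [Hopcroft].
'5yy': |S_i|=[22, 21, 17, 16] end={s0,s1,s12,s14,s22,s25,s28,s29,s30,s31,s32,s34,…} ∉↓L; 3/3 single-dels accept.
1 words, ⪯-incomp.


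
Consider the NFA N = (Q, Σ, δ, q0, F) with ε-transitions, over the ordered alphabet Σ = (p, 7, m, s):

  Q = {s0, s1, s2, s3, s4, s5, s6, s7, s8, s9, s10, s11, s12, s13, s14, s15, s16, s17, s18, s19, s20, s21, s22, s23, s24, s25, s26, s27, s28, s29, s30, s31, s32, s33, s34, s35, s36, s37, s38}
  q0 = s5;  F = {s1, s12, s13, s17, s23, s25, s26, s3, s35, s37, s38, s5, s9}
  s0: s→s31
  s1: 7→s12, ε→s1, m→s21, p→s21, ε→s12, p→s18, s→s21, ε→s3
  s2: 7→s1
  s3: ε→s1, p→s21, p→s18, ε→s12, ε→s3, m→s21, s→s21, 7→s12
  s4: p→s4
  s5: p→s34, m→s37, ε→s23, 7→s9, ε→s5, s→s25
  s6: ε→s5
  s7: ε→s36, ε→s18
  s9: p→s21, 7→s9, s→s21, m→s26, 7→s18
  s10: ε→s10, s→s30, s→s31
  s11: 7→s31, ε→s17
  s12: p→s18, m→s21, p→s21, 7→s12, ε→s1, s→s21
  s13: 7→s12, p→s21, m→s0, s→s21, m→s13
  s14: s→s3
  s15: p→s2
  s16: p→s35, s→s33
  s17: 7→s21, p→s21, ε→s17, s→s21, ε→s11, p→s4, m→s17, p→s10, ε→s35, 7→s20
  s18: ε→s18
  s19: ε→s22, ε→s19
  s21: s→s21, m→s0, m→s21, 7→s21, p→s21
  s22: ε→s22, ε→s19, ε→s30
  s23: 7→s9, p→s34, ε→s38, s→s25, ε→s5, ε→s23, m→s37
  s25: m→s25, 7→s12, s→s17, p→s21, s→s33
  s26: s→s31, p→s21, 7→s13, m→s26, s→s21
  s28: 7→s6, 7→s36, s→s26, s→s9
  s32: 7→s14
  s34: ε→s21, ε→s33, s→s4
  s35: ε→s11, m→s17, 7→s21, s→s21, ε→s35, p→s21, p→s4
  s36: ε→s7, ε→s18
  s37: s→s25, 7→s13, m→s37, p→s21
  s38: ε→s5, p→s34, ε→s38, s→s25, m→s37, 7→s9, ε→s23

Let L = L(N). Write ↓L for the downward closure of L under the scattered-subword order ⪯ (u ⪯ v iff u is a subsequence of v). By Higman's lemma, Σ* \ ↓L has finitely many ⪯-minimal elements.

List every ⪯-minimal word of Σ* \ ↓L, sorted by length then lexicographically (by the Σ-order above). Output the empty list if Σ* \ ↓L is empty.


Antichain: [p, 7s, s7m, ss7, sss, m77m].

|Q|=39, |F|=13, |δ|=119 (35 ε).
min D↑ (9 st, q0=0, F={1}): 0:p→1,7→2,m→3,s→4 1:p→1,7→1,m→1,s→1 2:p→1,7→2,m→5,s→1 3:p→1,7→6,m→3,s→4 4:p→1,7→7,m→4,s→8 5:p→1,7→6,m→5,s→1 6:p→1,7→7,m→6,s→1 7:p→1,7→7,m→1,s→1 8:p→1,7→1,m→8,s→1.
'p': run [24, 9] end={s0,s10,s18,s21,s30,s31,s33,s34,s4} — reject; 1/1 single-dels accept.
'7s': |S_i|=[24, 11, 3] end={s0,s21,s31} ∉↓L; 2/2 del acc.
's7m': run [24, 16, 8, 3] end={s0,s21,s31} ∉↓L; 3/3 deletions ∈↓L.
'ss7': run [24, 16, 11, 4] end={s0,s20,s21,s31} rej; 3/3 del acc.
'sss': run [24, 16, 11, 4] end={s0,s21,s30,s31} — reject; 3/3 single-dels accept.
'm77m': N↓-sim [24, 19, 9, 7, 3] end={s0,s21,s31} rej; 4/4 del acc.
6 words, ⪯-incomp.


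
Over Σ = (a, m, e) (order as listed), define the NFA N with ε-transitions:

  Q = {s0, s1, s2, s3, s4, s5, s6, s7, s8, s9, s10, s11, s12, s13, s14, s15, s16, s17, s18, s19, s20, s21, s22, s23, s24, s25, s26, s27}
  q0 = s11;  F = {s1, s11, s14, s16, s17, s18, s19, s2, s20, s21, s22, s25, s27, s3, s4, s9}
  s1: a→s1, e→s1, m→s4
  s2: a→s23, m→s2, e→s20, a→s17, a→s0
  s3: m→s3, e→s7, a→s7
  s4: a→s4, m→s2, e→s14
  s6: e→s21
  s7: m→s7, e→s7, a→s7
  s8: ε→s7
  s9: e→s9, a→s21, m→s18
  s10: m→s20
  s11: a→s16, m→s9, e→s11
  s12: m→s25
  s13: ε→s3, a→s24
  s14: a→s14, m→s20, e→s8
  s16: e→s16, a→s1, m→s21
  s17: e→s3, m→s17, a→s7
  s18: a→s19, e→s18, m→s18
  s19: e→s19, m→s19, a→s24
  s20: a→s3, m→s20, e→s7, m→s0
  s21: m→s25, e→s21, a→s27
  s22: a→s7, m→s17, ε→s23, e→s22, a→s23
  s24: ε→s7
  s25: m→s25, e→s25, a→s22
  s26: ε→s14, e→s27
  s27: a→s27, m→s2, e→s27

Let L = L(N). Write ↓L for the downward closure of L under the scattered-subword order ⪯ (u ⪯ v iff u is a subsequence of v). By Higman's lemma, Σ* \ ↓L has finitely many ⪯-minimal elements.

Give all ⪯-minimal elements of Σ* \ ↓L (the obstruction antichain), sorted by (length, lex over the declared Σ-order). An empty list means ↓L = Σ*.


Antichain: [mmaa, aamee].

|Q|=28, |F|=16, |δ|=65 (5 ε).
min D↑ (17 st, q0=0, F={13}): 0:a→1,m→2,e→0 1:a→3,m→4,e→1 2:a→4,m→5,e→2 3:a→3,m→6,e→3 4:a→7,m→8,e→4 5:a→9,m→5,e→5 6:a→6,m→10,e→11 7:a→7,m→10,e→7 8:a→12,m→8,e→8 9:a→13,m→9,e→9 10:a→14,m→10,e→15 11:a→11,m→15,e→13 12:a→13,m→14,e→12 13:a→13,m→13,e→13 14:a→13,m→14,e→16 15:a→16,m→15,e→13 16:a→13,m→16,e→13.
'mmaa': |S_i|=[21, 18, 12, 8, 3] end={s23,s24,s7} rej; 4/4 del acc.
'aamee': N↓-sim [21, 18, 14, 10, 6, 2] end={s7,s8} rej; 5/5 single-dels accept.
2 obstructions.


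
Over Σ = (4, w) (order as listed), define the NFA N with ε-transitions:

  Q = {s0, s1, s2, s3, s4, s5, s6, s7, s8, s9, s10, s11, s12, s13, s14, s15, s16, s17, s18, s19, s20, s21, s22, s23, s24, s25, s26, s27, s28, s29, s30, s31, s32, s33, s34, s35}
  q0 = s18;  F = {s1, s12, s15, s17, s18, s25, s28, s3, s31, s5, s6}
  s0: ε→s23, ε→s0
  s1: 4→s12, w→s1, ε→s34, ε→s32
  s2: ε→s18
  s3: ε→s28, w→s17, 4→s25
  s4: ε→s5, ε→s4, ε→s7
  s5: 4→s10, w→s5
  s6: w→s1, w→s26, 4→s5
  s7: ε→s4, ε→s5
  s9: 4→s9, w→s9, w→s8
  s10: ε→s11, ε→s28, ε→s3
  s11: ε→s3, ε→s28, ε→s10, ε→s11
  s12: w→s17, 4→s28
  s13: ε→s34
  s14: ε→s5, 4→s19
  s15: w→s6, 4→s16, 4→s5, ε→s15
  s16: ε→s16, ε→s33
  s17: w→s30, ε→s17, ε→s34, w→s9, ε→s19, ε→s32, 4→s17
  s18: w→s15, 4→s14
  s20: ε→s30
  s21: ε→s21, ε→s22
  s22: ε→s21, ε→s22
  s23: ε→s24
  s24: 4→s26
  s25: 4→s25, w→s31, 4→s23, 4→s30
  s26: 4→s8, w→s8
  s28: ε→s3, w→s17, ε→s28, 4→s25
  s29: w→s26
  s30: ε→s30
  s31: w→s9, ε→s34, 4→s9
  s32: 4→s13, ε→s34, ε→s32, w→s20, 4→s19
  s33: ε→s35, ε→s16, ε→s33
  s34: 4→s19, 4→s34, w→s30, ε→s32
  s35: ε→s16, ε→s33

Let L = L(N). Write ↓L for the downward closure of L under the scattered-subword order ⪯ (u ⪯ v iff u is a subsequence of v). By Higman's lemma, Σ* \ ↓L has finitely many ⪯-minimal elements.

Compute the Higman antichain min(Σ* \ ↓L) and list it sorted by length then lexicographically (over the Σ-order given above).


min(Σ*\↓L) = [44ww, 444w4, www4ww].

|Q|=36, |F|=11, |δ|=86 (45 ε).
min D↑ (11 st, q0=0, F={9}): 0:4→1,w→2 1:4→3,w→1 2:4→1,w→4 3:4→5,w→6 4:4→1,w→7 5:4→5,w→8 6:4→6,w→9 7:4→10,w→7 8:4→9,w→9 9:4→9,w→9 10:4→3,w→6 [Hopcroft].
'44ww': N↓-sim [28, 24, 18, 10, 4] end={s20,s30,s8,s9} ∉↓L; 4/4 single-dels accept.
'444w4': run [28, 24, 18, 14, 9, 8] end={s13,s19,s20,s30,s32,s34,s8,s9} rej; 5/5 deletions ∈↓L.
'www4ww': run [28, 26, 22, 21, 19, 10, 4] end={s20,s30,s8,s9} rej; 6/6 del acc.
3 words, ⪯-incomp.


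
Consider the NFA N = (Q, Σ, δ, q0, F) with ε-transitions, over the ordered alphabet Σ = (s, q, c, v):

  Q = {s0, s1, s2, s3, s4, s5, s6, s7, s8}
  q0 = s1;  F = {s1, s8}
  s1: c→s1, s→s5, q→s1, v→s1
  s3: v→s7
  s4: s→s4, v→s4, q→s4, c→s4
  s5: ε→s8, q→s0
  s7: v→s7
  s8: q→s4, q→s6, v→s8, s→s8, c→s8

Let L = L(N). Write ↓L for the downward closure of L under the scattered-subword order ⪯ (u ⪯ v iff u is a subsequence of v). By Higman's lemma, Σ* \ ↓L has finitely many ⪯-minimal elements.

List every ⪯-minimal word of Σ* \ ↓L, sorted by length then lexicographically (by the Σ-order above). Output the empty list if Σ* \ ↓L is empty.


A = [sq].

|Q|=9, |F|=2, |δ|=17 (1 ε).
min D↑ (3 st, q0=0, F={2}): 0:s→1,q→0,c→0,v→0 1:s→1,q→2,c→1,v→1 2:s→2,q→2,c→2,v→2.
'sq': run [6, 5, 3] end={s0,s4,s6} rej; 2/2 del acc.
1 words, ⪯-incomp.


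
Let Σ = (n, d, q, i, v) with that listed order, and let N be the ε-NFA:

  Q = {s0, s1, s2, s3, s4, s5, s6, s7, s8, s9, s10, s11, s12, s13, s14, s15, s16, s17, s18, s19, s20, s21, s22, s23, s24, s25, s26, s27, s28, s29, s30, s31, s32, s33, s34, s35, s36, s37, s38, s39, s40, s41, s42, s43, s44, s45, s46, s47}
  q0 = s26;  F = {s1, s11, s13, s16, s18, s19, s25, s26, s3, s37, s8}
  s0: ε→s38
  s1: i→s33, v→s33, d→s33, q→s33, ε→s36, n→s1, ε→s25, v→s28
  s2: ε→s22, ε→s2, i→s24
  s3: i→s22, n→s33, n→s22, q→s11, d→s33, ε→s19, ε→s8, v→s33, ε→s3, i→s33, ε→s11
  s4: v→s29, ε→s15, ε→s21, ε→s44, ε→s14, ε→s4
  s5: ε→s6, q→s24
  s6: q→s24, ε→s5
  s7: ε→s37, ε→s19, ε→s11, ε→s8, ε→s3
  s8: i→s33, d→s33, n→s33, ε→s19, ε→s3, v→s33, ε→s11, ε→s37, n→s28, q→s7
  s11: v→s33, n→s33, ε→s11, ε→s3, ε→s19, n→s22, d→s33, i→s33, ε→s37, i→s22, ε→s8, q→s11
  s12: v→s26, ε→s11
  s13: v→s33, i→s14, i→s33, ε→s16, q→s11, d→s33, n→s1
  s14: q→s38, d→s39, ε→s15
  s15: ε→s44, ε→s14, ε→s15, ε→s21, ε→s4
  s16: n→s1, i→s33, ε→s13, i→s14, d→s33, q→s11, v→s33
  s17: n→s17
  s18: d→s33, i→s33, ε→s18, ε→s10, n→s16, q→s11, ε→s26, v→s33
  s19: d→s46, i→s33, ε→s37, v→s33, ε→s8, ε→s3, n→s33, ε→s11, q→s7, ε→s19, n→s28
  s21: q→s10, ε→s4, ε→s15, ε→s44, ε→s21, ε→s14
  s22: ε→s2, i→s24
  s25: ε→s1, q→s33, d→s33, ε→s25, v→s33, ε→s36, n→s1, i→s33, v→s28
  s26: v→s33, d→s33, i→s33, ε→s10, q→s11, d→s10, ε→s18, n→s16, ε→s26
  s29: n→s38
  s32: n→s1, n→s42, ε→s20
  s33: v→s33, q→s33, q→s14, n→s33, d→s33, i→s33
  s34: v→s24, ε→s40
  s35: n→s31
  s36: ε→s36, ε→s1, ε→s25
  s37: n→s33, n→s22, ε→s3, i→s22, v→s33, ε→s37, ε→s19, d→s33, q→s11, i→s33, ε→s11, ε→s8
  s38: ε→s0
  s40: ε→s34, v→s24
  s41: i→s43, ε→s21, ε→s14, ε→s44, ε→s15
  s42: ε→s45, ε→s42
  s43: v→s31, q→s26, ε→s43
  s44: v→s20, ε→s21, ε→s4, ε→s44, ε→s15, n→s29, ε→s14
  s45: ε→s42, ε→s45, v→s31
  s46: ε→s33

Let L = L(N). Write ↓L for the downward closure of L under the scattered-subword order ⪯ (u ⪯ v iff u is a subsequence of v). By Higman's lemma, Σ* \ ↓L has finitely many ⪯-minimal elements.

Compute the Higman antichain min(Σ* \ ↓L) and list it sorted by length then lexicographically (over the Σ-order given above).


min(Σ*\↓L) = [d, i, v, qn, nnq].

|Q|=48, |F|=11, |δ|=182 (86 ε).
min D↑ (5 st, q0=0, F={2}): 0:n→1,d→2,q→3,i→2,v→2 1:n→4,d→2,q→3,i→2,v→2 2:n→2,d→2,q→2,i→2,v→2 3:n→2,d→2,q→3,i→2,v→2 4:n→4,d→2,q→2,i→2,v→2.
'd': N↓-sim [30, 13] end={s0,s10,s14,s15,s20,s21,s29,s33,s38,s39,s4,s44,…} ∉↓L; 1/1 deletions ∈↓L.
'i': |S_i|=[30, 15] end={s0,s10,s14,s15,s2,s20,s21,s22,s24,s29,s33,s38,…} ∉↓L; 1/1 deletions ∈↓L.
'v': |S_i|=[30, 13] end={s0,s10,s14,s15,s20,s21,s28,s29,s33,s38,s39,s4,…} — reject; 1/1 del acc.
'qn': run [30, 23, 16] end={s0,s10,s14,s15,s2,s20,s21,s22,s24,s28,s29,s33,…} ∉↓L; 2/2 deletions ∈↓L.
'nnq': run [30, 28, 19, 12] end={s0,s10,s14,s15,s20,s21,s29,s33,s38,s39,s4,s44} — reject; 3/3 single-dels accept.
5 words, ⪯-incomp.


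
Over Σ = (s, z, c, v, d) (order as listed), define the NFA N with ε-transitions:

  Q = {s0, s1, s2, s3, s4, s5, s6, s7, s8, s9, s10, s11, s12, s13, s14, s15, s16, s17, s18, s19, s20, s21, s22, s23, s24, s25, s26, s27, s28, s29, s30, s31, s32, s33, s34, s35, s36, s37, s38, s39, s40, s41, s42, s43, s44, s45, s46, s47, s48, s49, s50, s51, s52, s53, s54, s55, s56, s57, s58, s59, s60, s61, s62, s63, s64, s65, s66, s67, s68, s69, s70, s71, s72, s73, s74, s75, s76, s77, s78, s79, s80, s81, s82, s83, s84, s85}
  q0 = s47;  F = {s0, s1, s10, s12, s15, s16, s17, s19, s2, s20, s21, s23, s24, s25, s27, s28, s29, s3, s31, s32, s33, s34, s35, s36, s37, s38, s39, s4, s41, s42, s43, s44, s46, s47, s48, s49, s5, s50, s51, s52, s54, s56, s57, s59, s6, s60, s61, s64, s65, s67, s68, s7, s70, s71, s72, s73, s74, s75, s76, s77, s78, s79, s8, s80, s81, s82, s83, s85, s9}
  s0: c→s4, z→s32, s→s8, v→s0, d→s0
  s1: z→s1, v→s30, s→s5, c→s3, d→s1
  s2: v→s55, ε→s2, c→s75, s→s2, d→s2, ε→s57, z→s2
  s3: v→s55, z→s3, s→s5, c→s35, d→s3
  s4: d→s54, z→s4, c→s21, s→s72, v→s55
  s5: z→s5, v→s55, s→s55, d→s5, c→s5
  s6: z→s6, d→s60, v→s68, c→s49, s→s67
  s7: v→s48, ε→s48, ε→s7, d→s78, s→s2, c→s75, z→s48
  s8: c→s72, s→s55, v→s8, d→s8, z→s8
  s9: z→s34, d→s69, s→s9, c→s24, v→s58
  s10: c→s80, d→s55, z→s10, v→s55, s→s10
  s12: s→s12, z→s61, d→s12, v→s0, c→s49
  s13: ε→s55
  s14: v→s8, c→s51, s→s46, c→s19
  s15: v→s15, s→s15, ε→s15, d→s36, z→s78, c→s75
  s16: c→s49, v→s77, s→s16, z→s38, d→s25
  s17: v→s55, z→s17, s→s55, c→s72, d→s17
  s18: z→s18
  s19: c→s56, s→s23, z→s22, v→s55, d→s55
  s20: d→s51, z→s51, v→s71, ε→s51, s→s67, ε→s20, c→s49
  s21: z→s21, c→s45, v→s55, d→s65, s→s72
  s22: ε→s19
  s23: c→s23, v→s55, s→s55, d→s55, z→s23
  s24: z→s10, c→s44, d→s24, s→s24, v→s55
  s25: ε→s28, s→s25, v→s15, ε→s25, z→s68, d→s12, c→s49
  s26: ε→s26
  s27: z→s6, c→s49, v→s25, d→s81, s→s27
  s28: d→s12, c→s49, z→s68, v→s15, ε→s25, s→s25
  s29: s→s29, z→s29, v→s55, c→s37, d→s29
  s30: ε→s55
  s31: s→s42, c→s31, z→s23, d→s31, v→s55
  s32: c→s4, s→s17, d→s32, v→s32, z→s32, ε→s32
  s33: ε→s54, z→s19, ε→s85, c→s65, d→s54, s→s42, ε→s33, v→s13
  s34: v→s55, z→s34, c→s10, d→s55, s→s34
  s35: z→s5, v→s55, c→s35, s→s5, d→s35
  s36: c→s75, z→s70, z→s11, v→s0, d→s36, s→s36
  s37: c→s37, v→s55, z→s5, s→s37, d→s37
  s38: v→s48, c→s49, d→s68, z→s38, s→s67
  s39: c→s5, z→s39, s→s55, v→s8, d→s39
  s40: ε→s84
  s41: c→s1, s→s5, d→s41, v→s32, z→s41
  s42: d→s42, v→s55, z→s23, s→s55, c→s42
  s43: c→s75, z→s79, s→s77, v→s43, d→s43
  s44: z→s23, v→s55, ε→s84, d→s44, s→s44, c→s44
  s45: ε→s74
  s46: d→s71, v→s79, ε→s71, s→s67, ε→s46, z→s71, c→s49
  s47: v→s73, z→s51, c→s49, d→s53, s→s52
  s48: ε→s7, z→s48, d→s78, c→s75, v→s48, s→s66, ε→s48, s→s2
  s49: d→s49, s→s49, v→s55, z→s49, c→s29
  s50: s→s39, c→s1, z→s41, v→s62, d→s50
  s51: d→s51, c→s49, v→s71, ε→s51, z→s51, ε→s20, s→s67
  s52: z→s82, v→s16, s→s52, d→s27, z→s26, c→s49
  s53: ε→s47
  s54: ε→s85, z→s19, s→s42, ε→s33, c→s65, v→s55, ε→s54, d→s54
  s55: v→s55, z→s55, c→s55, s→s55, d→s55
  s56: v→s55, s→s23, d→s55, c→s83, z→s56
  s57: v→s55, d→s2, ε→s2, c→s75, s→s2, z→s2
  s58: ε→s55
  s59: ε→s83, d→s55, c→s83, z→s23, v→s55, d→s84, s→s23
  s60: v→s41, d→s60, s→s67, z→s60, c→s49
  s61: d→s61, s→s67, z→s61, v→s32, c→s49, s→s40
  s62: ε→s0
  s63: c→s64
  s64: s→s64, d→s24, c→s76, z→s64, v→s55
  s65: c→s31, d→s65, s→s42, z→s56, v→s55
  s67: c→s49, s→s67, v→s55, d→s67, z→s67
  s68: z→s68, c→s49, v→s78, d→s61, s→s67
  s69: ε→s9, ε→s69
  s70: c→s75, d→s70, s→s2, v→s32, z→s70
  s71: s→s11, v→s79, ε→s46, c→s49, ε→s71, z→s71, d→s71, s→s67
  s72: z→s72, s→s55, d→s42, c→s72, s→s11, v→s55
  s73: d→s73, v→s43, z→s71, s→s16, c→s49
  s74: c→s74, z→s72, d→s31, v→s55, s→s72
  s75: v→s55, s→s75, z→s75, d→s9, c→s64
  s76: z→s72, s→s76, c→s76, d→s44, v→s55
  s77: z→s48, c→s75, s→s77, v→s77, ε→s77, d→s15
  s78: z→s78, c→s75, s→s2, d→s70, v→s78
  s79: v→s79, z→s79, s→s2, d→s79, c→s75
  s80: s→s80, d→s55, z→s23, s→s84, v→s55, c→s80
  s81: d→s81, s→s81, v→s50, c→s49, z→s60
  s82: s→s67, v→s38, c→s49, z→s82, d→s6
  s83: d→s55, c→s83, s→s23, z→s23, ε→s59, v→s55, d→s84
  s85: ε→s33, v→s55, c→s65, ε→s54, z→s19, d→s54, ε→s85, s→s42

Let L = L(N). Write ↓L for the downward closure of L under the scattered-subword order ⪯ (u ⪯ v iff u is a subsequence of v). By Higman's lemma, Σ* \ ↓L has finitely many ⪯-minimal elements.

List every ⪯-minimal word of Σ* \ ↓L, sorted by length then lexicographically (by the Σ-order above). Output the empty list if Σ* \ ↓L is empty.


|Q|=86, |F|=69, |δ|=409 (44 ε).
min D↑ (62 st, q0=0, F={11}): 0:s→1,z→2,c→3,v→4,d→0 1:s→1,z→5,c→3,v→6,d→7 2:s→8,z→2,c→3,v→9,d→2 3:s→3,z→3,c→10,v→11,d→3 4:s→6,z→9,c→3,v→12,d→4 5:s→8,z→5,c→3,v→13,d→14 6:s→6,z→13,c→3,v→15,d→16 7:s→7,z→14,c→3,v→16,d→17 8:s→8,z→8,c→3,v→11,d→8 9:s→8,z→9,c→3,v→18,d→9 10:s→10,z→10,c→19,v→11,d→10 11:s→11,z→11,c→11,v→11,d→11 12:s→15,z→18,c→20,v→12,d→12 13:s→8,z→13,c→3,v→21,d→22 14:s→8,z→14,c→3,v→22,d→23 15:s→15,z→21,c→20,v→15,d→24 16:s→16,z→22,c→3,v→24,d→25 17:s→17,z→23,c→3,v→26,d→17 18:s→27,z→18,c→20,v→18,d→18 19:s→19,z→28,c→19,v→11,d→19 20:s→20,z→20,c→29,v→11,d→30 21:s→27,z→21,c→20,v→21,d→31 22:s→8,z→22,c→3,v→31,d→32 23:s→8,z→23,c→3,v→33,d→23 24:s→24,z→31,c→20,v→24,d→34 25:s→25,z→32,c→3,v→35,d→25 26:s→36,z→33,c→37,v→35,d→26 27:s→27,z→27,c→20,v→11,d→27 28:s→11,z→28,c→28,v→11,d→28 29:s→29,z→29,c→38,v→11,d→39 30:s→30,z→40,c→39,v→11,d→30 31:s→27,z→31,c→20,v→31,d→41 32:s→8,z→32,c→3,v→42,d→32 33:s→28,z→33,c→37,v→42,d→33 34:s→34,z→41,c→20,v→35,d→34 35:s→43,z→42,c→44,v→35,d→35 36:s→11,z→36,c→28,v→43,d→36 37:s→28,z→37,c→45,v→11,d→37 38:s→38,z→46,c→38,v→11,d→47 39:s→39,z→48,c→47,v→11,d→39 40:s→40,z→40,c→48,v→11,d→11 41:s→27,z→41,c→20,v→42,d→41 42:s→49,z→42,c→44,v→42,d→42 43:s→11,z→43,c→46,v→43,d→43 44:s→46,z→44,c→50,v→11,d→51 45:s→28,z→45,c→52,v→11,d→45 46:s→11,z→46,c→46,v→11,d→53 47:s→47,z→54,c→47,v→11,d→47 48:s→48,z→48,c→55,v→11,d→11 49:s→11,z→49,c→46,v→11,d→49 50:s→46,z→50,c→56,v→11,d→57 51:s→53,z→58,c→57,v→11,d→51 52:s→28,z→28,c→52,v→11,d→52 53:s→11,z→54,c→53,v→11,d→53 54:s→11,z→54,c→54,v→11,d→11 55:s→55,z→54,c→55,v→11,d→11 56:s→46,z→46,c→56,v→11,d→59 57:s→53,z→60,c→59,v→11,d→57 58:s→54,z→58,c→60,v→11,d→11 59:s→53,z→54,c→59,v→11,d→59 60:s→54,z→60,c→61,v→11,d→11 61:s→54,z→54,c→61,v→11,d→11 (ε-aug+det+¬).
'cv': |S_i|=[83, 40, 4] end={s13,s30,s55,s58} ∉↓L; 2/2 single-dels accept.
'zsv': run [83, 66, 27, 2] end={s55,s58} ∉↓L; 3/3 del acc.
'ccczs': run [83, 40, 25, 17, 6, 2] end={s11,s55} ∉↓L; 5/5 deletions ∈↓L.
'sddvss': |S_i|=[83, 74, 65, 58, 35, 9, 2] end={s11,s55} ∉↓L; 6/6 single-dels accept.
'vvcdzd': |S_i|=[83, 72, 50, 32, 23, 11, 2] end={s55,s84} rej; 6/6 single-dels accept.
5 minimals (antichain).

A = [cv, zsv, ccczs, sddvss, vvcdzd].
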